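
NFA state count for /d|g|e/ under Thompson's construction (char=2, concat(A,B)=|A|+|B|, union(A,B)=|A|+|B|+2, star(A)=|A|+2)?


Syntax tree has 3 char leaf(s), 2 union(s), 0 star(s)
chars contribute 3×2 = 6; each union adds +2; each star adds +2
Total: 6 + 4 + 0 = 10 states


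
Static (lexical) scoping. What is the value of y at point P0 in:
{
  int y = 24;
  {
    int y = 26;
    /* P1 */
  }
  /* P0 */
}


y declared in the same block as P0
y = 24


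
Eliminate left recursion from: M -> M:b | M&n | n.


Left-recursive alternatives: M:b, M&n; non-recursive: n
Introduce M': M -> nM', M' -> :bM' | &nM' | ε


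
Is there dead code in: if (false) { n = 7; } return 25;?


condition is constant false, so the whole block is unreachable
Dead: 'if (false) { n = 7; }'


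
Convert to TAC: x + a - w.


Break into single-operator statements:
t1 = x + a
t2 = t1 - w


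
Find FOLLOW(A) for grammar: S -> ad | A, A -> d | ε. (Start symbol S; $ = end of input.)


$ ∈ FOLLOW(S). For each A -> αBβ: add FIRST(β)\{ε} to FOLLOW(B); if β nullable, add FOLLOW(A).
FOLLOW(A) = {$}


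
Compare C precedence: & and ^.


'&' is bitwise AND (level 5); '^' is bitwise XOR (level 4)
Higher level binds tighter
'&' has higher precedence than '^'


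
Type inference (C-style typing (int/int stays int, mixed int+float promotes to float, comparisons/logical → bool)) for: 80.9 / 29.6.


Operand types: float / float
Rule: mixed int/float promotes to float; int/int stays int
Result type: float


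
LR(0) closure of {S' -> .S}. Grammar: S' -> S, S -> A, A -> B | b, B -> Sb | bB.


Start: S' -> .S
For each item with dot before a nonterminal B, add B -> .γ for every B-production
Closure: [S' -> .S, S -> .A, A -> .B, A -> .b, B -> .Sb, B -> .bB]


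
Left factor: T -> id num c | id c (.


Common prefix: 'id'
Factored: T -> id T', T' -> num c | c (


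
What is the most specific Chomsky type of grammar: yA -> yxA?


LHS has context (more than one symbol) and |LHS| ≤ |RHS|
Classification: Type 1 (Context-Sensitive)


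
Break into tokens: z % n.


Scan left to right, longest-match per lexeme
Tokens: ID(z), OP(%), ID(n)


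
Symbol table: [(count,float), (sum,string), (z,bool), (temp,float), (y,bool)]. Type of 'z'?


Lookup 'z' → type bool


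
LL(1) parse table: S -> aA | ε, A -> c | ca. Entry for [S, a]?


For [S, a]: 'a' ∈ FIRST(aA)
Entry: S -> aA


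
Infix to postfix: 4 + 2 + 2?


Left to right (same or higher precedence on left)
Postfix: 4 2 + 2 +


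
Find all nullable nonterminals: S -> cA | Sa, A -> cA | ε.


A nonterminal is nullable iff some alternative derives ε (directly, or every symbol in it is nullable)
Nullable: {A}


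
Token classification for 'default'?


Pattern: reserved word
Type: KEYWORD


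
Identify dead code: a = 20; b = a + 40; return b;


a is read by b's definition; b is returned
No dead code


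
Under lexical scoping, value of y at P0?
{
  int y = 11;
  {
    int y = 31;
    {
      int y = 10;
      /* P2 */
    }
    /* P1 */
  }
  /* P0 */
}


y declared in the same block as P0
y = 11


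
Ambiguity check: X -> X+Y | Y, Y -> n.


precedence layered via separate nonterminal Y: deterministic
Unambiguous


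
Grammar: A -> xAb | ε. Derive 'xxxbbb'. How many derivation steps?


Derivation: A => xAb => xxAbb => xxxAbbb => xxxbbb
Steps: 4


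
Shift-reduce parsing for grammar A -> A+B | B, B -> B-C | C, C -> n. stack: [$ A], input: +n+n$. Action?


shift '+' to continue A -> A+B
Action: shift


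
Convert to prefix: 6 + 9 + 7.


left-to-right (same/higher precedence on left): tree is (+ (+ 6 9) 7)
Prefix: + + 6 9 7


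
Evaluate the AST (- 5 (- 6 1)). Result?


Evaluate inner: (- 6 1) = 5
Evaluate root: (- 5 5) = 0
Result: 0


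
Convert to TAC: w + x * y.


Break into single-operator statements:
t1 = x * y
t2 = w + t1


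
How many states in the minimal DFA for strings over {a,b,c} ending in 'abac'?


Track the longest suffix of input matching a prefix of 'abac': 5 classes (prefixes of length 0..4)
Minimal DFA: 5 states


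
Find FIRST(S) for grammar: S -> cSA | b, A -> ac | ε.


Per alternative of S: FIRST(cSA) = {c}; FIRST(b) = {b}
FIRST(S) = {b, c}


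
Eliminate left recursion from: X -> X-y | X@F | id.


Left-recursive alternatives: X-y, X@F; non-recursive: id
Introduce X': X -> idX', X' -> -yX' | @FX' | ε


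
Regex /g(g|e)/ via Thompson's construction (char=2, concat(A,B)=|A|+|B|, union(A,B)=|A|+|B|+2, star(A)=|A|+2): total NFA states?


Syntax tree has 3 char leaf(s), 1 union(s), 0 star(s)
chars contribute 3×2 = 6; each union adds +2; each star adds +2
Total: 6 + 2 + 0 = 8 states


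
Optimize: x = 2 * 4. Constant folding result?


2 * 4 = 8 at compile time
Optimized: x = 8


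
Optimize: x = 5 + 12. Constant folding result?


5 + 12 = 17 at compile time
Optimized: x = 17


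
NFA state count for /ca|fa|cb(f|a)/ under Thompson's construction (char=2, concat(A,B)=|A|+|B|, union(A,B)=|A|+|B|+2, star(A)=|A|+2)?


Syntax tree has 8 char leaf(s), 3 union(s), 0 star(s)
chars contribute 8×2 = 16; each union adds +2; each star adds +2
Total: 16 + 6 + 0 = 22 states


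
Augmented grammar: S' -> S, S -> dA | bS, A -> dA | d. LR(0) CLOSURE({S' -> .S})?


Start: S' -> .S
For each item with dot before a nonterminal B, add B -> .γ for every B-production
Closure: [S' -> .S, S -> .dA, S -> .bS]


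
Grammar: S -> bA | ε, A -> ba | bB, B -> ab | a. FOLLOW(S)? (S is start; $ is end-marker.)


$ ∈ FOLLOW(S). For each A -> αBβ: add FIRST(β)\{ε} to FOLLOW(B); if β nullable, add FOLLOW(A).
FOLLOW(S) = {$}


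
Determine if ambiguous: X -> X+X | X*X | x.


'x+x*x' has two parse trees (no precedence encoded between + and *)
Ambiguous


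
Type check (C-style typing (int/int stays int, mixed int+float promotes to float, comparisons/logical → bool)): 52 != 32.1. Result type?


Operand types: int != float
Rule: comparison yields bool
Result type: bool


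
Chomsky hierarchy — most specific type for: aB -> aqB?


LHS has context (more than one symbol) and |LHS| ≤ |RHS|
Classification: Type 1 (Context-Sensitive)


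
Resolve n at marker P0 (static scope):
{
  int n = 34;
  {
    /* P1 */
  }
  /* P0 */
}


n declared in the same block as P0
n = 34


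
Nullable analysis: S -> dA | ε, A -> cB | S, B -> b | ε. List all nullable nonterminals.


A nonterminal is nullable iff some alternative derives ε (directly, or every symbol in it is nullable)
Nullable: {A, B, S}


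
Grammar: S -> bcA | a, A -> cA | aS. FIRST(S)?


Per alternative of S: FIRST(bcA) = {b}; FIRST(a) = {a}
FIRST(S) = {a, b}


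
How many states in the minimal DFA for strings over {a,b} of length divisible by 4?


Track length mod 4: states 0..3, accept at 0
Minimal DFA: 4 states


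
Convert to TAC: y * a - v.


Break into single-operator statements:
t1 = y * a
t2 = t1 - v


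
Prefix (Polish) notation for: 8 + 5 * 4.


'*' binds tighter: tree is (+ 8 (* 5 4))
Prefix: + 8 * 5 4


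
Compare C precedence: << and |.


'<<' is shift (level 8); '|' is bitwise OR (level 3)
Higher level binds tighter
'<<' has higher precedence than '|'


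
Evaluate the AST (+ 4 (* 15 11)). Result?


Evaluate inner: (* 15 11) = 165
Evaluate root: (+ 4 165) = 169
Result: 169


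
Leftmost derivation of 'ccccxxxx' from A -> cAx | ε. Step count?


Derivation: A => cAx => ccAxx => cccAxxx => ccccAxxxx => ccccxxxx
Steps: 5


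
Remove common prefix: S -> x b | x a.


Common prefix: 'x'
Factored: S -> x S', S' -> b | a


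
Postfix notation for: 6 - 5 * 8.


* has higher precedence, evaluate 5*8 first
Postfix: 6 5 8 * -


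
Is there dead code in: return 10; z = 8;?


statement follows a return and is unreachable
Dead: 'z = 8'


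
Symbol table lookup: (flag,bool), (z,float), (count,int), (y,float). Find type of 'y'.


Lookup 'y' → type float


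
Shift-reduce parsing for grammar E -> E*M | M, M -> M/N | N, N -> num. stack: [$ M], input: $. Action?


lookahead ∉ {/} so M won't extend; reduce E -> M
Action: reduce (E -> M)


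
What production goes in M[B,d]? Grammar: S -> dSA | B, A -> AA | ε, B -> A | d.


For [B, d]: 'd' ∈ FIRST(d)
Entry: B -> d


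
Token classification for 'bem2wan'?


Pattern: letter/underscore followed by alphanumerics, not a keyword
Type: IDENTIFIER


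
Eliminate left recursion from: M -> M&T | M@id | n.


Left-recursive alternatives: M&T, M@id; non-recursive: n
Introduce M': M -> nM', M' -> &TM' | @idM' | ε


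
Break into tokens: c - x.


Scan left to right, longest-match per lexeme
Tokens: ID(c), OP(-), ID(x)


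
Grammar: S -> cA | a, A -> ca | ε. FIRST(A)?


Per alternative of A: FIRST(ca) = {c}; FIRST(ε) = {ε}
FIRST(A) = {c, ε}


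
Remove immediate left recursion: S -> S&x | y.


Left-recursive alternatives: S&x; non-recursive: y
Introduce S': S -> yS', S' -> &xS' | ε


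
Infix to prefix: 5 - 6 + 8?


left-to-right (same/higher precedence on left): tree is (+ (- 5 6) 8)
Prefix: + - 5 6 8


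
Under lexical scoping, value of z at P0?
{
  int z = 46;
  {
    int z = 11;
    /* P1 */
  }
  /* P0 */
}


z declared in the same block as P0
z = 46


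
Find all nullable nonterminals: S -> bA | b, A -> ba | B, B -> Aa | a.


A nonterminal is nullable iff some alternative derives ε (directly, or every symbol in it is nullable)
Nullable: {}


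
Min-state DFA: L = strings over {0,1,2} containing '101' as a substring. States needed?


KMP-style automaton: 3 progress states + 1 absorbing accept = 4
Minimal DFA: 4 states


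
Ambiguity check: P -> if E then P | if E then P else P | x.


dangling else: 'if E then if E then x else x' parses two ways
Ambiguous


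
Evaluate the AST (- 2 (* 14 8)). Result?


Evaluate inner: (* 14 8) = 112
Evaluate root: (- 2 112) = -110
Result: -110


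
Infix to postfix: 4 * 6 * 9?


Left to right (same or higher precedence on left)
Postfix: 4 6 * 9 *


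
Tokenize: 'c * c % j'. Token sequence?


Scan left to right, longest-match per lexeme
Tokens: ID(c), OP(*), ID(c), OP(%), ID(j)


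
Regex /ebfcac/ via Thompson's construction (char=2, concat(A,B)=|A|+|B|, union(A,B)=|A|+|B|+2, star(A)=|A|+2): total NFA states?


Syntax tree has 6 char leaf(s), 0 union(s), 0 star(s)
chars contribute 6×2 = 12; each union adds +2; each star adds +2
Total: 12 + 0 + 0 = 12 states


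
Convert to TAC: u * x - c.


Break into single-operator statements:
t1 = u * x
t2 = t1 - c


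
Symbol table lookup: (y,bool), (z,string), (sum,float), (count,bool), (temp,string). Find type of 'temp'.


Lookup 'temp' → type string


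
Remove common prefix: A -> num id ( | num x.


Common prefix: 'num'
Factored: A -> num A', A' -> id ( | x


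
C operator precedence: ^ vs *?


'*' is multiplicative (level 10); '^' is bitwise XOR (level 4)
Higher level binds tighter
'*' has higher precedence than '^'


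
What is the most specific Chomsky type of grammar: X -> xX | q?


Right-linear: every RHS is a terminal or a terminal followed by one nonterminal
Classification: Type 3 (Regular)


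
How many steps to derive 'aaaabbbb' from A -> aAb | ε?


Derivation: A => aAb => aaAbb => aaaAbbb => aaaaAbbbb => aaaabbbb
Steps: 5


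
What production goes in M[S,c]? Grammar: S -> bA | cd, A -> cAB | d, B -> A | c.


For [S, c]: 'c' ∈ FIRST(cd)
Entry: S -> cd


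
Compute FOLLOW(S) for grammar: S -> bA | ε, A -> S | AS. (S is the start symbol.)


$ ∈ FOLLOW(S). For each A -> αBβ: add FIRST(β)\{ε} to FOLLOW(B); if β nullable, add FOLLOW(A).
FOLLOW(S) = {$, b}


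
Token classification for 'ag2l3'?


Pattern: letter/underscore followed by alphanumerics, not a keyword
Type: IDENTIFIER


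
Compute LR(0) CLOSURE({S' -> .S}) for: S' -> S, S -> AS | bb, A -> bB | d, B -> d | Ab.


Start: S' -> .S
For each item with dot before a nonterminal B, add B -> .γ for every B-production
Closure: [S' -> .S, S -> .AS, S -> .bb, A -> .bB, A -> .d]


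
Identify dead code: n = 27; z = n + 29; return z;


n is read by z's definition; z is returned
No dead code


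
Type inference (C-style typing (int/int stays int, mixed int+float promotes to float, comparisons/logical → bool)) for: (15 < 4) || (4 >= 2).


Operand types: bool || bool
Rule: logical operators take bool operands and yield bool
Result type: bool


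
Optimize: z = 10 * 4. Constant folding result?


10 * 4 = 40 at compile time
Optimized: z = 40


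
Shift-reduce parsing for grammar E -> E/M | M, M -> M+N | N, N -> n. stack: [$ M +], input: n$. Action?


no handle; shift 'n'
Action: shift


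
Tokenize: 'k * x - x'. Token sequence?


Scan left to right, longest-match per lexeme
Tokens: ID(k), OP(*), ID(x), OP(-), ID(x)


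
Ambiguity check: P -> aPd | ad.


balanced a^n…d^n: each string has a unique parse
Unambiguous


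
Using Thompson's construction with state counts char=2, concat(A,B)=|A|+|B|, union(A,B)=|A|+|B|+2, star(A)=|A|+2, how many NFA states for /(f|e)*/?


Syntax tree has 2 char leaf(s), 1 union(s), 1 star(s)
chars contribute 2×2 = 4; each union adds +2; each star adds +2
Total: 4 + 2 + 2 = 8 states


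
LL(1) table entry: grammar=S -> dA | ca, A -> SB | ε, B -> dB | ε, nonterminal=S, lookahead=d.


For [S, d]: 'd' ∈ FIRST(dA)
Entry: S -> dA


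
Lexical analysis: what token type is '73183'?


Pattern: digits only
Type: INTEGER_LITERAL


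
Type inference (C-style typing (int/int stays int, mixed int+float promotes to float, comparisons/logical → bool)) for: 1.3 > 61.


Operand types: float > int
Rule: comparison yields bool
Result type: bool


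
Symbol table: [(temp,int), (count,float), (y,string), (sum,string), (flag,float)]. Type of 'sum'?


Lookup 'sum' → type string


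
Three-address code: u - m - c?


Break into single-operator statements:
t1 = u - m
t2 = t1 - c


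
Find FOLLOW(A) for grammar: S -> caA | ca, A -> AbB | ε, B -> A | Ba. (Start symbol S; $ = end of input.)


$ ∈ FOLLOW(S). For each A -> αBβ: add FIRST(β)\{ε} to FOLLOW(B); if β nullable, add FOLLOW(A).
FOLLOW(A) = {$, a, b}


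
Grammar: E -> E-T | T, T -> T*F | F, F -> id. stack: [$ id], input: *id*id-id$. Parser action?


'id' on top is the handle for F -> id
Action: reduce (F -> id)


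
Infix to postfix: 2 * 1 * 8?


Left to right (same or higher precedence on left)
Postfix: 2 1 * 8 *


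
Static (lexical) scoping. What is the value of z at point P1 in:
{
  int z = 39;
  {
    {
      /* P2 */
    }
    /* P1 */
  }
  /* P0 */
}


P1's block does not declare z; resolves to the enclosing declaration at depth 0
z = 39


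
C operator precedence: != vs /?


'/' is multiplicative (level 10); '!=' is equality (level 6)
Higher level binds tighter
'/' has higher precedence than '!='


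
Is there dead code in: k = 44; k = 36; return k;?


first assignment to k is overwritten before any read
Dead: 'k = 44'


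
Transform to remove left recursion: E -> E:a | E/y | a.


Left-recursive alternatives: E:a, E/y; non-recursive: a
Introduce E': E -> aE', E' -> :aE' | /yE' | ε


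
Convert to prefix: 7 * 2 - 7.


left-to-right (same/higher precedence on left): tree is (- (* 7 2) 7)
Prefix: - * 7 2 7


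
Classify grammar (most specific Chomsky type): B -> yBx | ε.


Single nonterminal LHS, but y^n x^n is not regular
Classification: Type 2 (Context-Free)


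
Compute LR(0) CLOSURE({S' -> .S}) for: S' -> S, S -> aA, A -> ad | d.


Start: S' -> .S
For each item with dot before a nonterminal B, add B -> .γ for every B-production
Closure: [S' -> .S, S -> .aA]


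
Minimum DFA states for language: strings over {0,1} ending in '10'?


Track the longest suffix of input matching a prefix of '10': 3 classes (prefixes of length 0..2)
Minimal DFA: 3 states


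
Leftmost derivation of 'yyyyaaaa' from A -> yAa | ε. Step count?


Derivation: A => yAa => yyAaa => yyyAaaa => yyyyAaaaa => yyyyaaaa
Steps: 5


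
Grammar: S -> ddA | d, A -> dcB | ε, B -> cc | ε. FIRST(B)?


Per alternative of B: FIRST(cc) = {c}; FIRST(ε) = {ε}
FIRST(B) = {c, ε}


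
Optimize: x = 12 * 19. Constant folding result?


12 * 19 = 228 at compile time
Optimized: x = 228


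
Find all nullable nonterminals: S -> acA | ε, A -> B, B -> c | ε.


A nonterminal is nullable iff some alternative derives ε (directly, or every symbol in it is nullable)
Nullable: {A, B, S}


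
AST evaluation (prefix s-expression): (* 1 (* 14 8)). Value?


Evaluate inner: (* 14 8) = 112
Evaluate root: (* 1 112) = 112
Result: 112


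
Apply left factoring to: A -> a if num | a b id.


Common prefix: 'a'
Factored: A -> a A', A' -> if num | b id


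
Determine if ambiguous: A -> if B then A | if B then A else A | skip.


dangling else: 'if B then if B then skip else skip' parses two ways
Ambiguous


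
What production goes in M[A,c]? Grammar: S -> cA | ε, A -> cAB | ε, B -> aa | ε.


For [A, c]: 'c' ∈ FIRST(cAB)
Entry: A -> cAB


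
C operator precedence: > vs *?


'*' is multiplicative (level 10); '>' is relational (level 7)
Higher level binds tighter
'*' has higher precedence than '>'


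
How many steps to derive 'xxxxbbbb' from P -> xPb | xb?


Derivation: P => xPb => xxPbb => xxxPbbb => xxxxbbbb
Steps: 4


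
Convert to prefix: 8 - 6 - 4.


left-to-right (same/higher precedence on left): tree is (- (- 8 6) 4)
Prefix: - - 8 6 4


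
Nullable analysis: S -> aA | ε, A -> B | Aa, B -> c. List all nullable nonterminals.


A nonterminal is nullable iff some alternative derives ε (directly, or every symbol in it is nullable)
Nullable: {S}


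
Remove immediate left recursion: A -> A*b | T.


Left-recursive alternatives: A*b; non-recursive: T
Introduce A': A -> TA', A' -> *bA' | ε


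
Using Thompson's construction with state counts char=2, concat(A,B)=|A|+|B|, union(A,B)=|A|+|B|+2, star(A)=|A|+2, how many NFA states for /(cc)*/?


Syntax tree has 2 char leaf(s), 0 union(s), 1 star(s)
chars contribute 2×2 = 4; each union adds +2; each star adds +2
Total: 4 + 0 + 2 = 6 states


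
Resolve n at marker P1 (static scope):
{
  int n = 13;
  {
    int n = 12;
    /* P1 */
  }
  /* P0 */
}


n declared in the same block as P1
n = 12


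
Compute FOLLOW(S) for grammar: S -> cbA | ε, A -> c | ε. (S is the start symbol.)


$ ∈ FOLLOW(S). For each A -> αBβ: add FIRST(β)\{ε} to FOLLOW(B); if β nullable, add FOLLOW(A).
FOLLOW(S) = {$}


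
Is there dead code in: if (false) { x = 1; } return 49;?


condition is constant false, so the whole block is unreachable
Dead: 'if (false) { x = 1; }'


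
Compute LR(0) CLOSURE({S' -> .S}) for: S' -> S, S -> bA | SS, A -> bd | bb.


Start: S' -> .S
For each item with dot before a nonterminal B, add B -> .γ for every B-production
Closure: [S' -> .S, S -> .bA, S -> .SS]


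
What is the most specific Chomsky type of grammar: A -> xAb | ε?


Single nonterminal LHS, but x^n b^n is not regular
Classification: Type 2 (Context-Free)


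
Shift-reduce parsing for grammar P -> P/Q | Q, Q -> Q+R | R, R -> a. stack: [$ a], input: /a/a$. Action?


'a' on top is the handle for R -> a
Action: reduce (R -> a)


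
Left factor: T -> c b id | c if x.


Common prefix: 'c'
Factored: T -> c T', T' -> b id | if x


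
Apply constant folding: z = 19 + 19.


19 + 19 = 38 at compile time
Optimized: z = 38


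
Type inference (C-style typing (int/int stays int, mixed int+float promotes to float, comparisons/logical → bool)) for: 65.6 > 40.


Operand types: float > int
Rule: comparison yields bool
Result type: bool


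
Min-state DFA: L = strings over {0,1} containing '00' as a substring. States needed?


KMP-style automaton: 2 progress states + 1 absorbing accept = 3
Minimal DFA: 3 states


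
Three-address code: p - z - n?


Break into single-operator statements:
t1 = p - z
t2 = t1 - n


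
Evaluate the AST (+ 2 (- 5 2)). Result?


Evaluate inner: (- 5 2) = 3
Evaluate root: (+ 2 3) = 5
Result: 5


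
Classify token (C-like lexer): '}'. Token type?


Pattern: delimiter/punctuation
Type: PUNCTUATION


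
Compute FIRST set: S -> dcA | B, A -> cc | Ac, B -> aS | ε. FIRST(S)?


Per alternative of S: FIRST(dcA) = {d}; FIRST(B) = {a, ε}
FIRST(S) = {a, d, ε}


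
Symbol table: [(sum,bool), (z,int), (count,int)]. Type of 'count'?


Lookup 'count' → type int


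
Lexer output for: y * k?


Scan left to right, longest-match per lexeme
Tokens: ID(y), OP(*), ID(k)


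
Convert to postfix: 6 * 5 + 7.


Left to right (same or higher precedence on left)
Postfix: 6 5 * 7 +


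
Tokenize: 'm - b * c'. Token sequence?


Scan left to right, longest-match per lexeme
Tokens: ID(m), OP(-), ID(b), OP(*), ID(c)


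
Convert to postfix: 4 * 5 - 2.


Left to right (same or higher precedence on left)
Postfix: 4 5 * 2 -


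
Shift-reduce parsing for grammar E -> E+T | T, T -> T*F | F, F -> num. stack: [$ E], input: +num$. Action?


shift '+' to continue E -> E+T
Action: shift


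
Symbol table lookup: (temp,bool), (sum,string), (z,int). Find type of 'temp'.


Lookup 'temp' → type bool


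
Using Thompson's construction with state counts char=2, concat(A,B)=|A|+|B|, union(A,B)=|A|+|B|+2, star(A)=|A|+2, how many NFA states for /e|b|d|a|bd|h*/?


Syntax tree has 7 char leaf(s), 5 union(s), 1 star(s)
chars contribute 7×2 = 14; each union adds +2; each star adds +2
Total: 14 + 10 + 2 = 26 states


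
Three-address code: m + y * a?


Break into single-operator statements:
t1 = y * a
t2 = m + t1


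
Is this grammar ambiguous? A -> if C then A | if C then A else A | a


dangling else: 'if C then if C then a else a' parses two ways
Ambiguous


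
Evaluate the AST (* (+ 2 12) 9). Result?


Evaluate inner: (+ 2 12) = 14
Evaluate root: (* 14 9) = 126
Result: 126


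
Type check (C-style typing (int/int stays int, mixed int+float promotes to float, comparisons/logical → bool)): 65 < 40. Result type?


Operand types: int < int
Rule: comparison yields bool
Result type: bool


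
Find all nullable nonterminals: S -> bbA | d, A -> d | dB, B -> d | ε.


A nonterminal is nullable iff some alternative derives ε (directly, or every symbol in it is nullable)
Nullable: {B}


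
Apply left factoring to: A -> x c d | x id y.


Common prefix: 'x'
Factored: A -> x A', A' -> c d | id y


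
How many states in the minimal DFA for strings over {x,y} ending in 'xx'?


Track the longest suffix of input matching a prefix of 'xx': 3 classes (prefixes of length 0..2)
Minimal DFA: 3 states


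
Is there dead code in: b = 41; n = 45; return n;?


b is assigned but never read
Dead: 'b = 41'


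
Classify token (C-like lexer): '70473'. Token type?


Pattern: digits only
Type: INTEGER_LITERAL


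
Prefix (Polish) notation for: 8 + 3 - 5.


left-to-right (same/higher precedence on left): tree is (- (+ 8 3) 5)
Prefix: - + 8 3 5


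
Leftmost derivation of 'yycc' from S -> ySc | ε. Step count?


Derivation: S => ySc => yyScc => yycc
Steps: 3


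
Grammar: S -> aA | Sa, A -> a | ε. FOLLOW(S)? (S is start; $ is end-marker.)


$ ∈ FOLLOW(S). For each A -> αBβ: add FIRST(β)\{ε} to FOLLOW(B); if β nullable, add FOLLOW(A).
FOLLOW(S) = {$, a}


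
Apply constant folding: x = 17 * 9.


17 * 9 = 153 at compile time
Optimized: x = 153


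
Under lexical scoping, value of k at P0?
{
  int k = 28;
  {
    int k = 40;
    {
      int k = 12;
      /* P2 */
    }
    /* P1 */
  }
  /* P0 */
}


k declared in the same block as P0
k = 28


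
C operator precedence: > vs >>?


'>>' is shift (level 8); '>' is relational (level 7)
Higher level binds tighter
'>>' has higher precedence than '>'


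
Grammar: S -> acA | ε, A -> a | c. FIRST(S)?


Per alternative of S: FIRST(acA) = {a}; FIRST(ε) = {ε}
FIRST(S) = {a, ε}


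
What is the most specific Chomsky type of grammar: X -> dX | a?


Right-linear: every RHS is a terminal or a terminal followed by one nonterminal
Classification: Type 3 (Regular)


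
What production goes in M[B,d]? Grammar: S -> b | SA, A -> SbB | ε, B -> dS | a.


For [B, d]: 'd' ∈ FIRST(dS)
Entry: B -> dS


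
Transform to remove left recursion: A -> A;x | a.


Left-recursive alternatives: A;x; non-recursive: a
Introduce A': A -> aA', A' -> ;xA' | ε


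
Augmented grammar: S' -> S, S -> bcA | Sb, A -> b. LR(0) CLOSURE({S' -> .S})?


Start: S' -> .S
For each item with dot before a nonterminal B, add B -> .γ for every B-production
Closure: [S' -> .S, S -> .bcA, S -> .Sb]


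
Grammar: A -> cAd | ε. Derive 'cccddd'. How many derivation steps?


Derivation: A => cAd => ccAdd => cccAddd => cccddd
Steps: 4


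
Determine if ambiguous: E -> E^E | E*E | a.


'a^a*a' has two parse trees (no precedence encoded between ^ and *)
Ambiguous


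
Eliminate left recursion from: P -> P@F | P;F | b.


Left-recursive alternatives: P@F, P;F; non-recursive: b
Introduce P': P -> bP', P' -> @FP' | ;FP' | ε


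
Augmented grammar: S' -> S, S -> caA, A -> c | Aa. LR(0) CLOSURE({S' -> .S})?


Start: S' -> .S
For each item with dot before a nonterminal B, add B -> .γ for every B-production
Closure: [S' -> .S, S -> .caA]


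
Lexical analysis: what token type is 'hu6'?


Pattern: letter/underscore followed by alphanumerics, not a keyword
Type: IDENTIFIER


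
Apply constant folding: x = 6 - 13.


6 - 13 = -7 at compile time
Optimized: x = -7


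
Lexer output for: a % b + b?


Scan left to right, longest-match per lexeme
Tokens: ID(a), OP(%), ID(b), OP(+), ID(b)


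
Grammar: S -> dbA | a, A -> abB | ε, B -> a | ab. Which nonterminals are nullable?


A nonterminal is nullable iff some alternative derives ε (directly, or every symbol in it is nullable)
Nullable: {A}


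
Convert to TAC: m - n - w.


Break into single-operator statements:
t1 = m - n
t2 = t1 - w


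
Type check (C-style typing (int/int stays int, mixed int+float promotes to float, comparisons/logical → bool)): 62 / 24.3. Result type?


Operand types: int / float
Rule: mixed int/float promotes to float; int/int stays int
Result type: float


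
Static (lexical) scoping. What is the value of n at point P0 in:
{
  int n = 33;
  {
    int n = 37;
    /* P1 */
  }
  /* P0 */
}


n declared in the same block as P0
n = 33


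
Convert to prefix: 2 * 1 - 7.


left-to-right (same/higher precedence on left): tree is (- (* 2 1) 7)
Prefix: - * 2 1 7


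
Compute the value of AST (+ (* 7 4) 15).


Evaluate inner: (* 7 4) = 28
Evaluate root: (+ 28 15) = 43
Result: 43


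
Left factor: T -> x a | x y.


Common prefix: 'x'
Factored: T -> x T', T' -> a | y


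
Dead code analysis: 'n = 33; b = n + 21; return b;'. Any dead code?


n is read by b's definition; b is returned
No dead code


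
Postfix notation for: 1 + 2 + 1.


Left to right (same or higher precedence on left)
Postfix: 1 2 + 1 +


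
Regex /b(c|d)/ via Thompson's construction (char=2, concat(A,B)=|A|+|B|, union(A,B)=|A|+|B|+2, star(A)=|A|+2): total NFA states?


Syntax tree has 3 char leaf(s), 1 union(s), 0 star(s)
chars contribute 3×2 = 6; each union adds +2; each star adds +2
Total: 6 + 2 + 0 = 8 states


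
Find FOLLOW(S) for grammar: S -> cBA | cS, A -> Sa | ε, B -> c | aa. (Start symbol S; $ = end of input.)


$ ∈ FOLLOW(S). For each A -> αBβ: add FIRST(β)\{ε} to FOLLOW(B); if β nullable, add FOLLOW(A).
FOLLOW(S) = {$, a}


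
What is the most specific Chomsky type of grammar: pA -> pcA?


LHS has context (more than one symbol) and |LHS| ≤ |RHS|
Classification: Type 1 (Context-Sensitive)


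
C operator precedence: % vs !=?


'%' is multiplicative (level 10); '!=' is equality (level 6)
Higher level binds tighter
'%' has higher precedence than '!='


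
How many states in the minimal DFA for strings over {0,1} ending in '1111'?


Track the longest suffix of input matching a prefix of '1111': 5 classes (prefixes of length 0..4)
Minimal DFA: 5 states


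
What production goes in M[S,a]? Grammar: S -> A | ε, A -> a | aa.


For [S, a]: 'a' ∈ FIRST(A)
Entry: S -> A


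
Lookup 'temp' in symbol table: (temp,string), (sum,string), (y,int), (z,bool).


Lookup 'temp' → type string


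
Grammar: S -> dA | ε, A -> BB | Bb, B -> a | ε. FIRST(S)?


Per alternative of S: FIRST(dA) = {d}; FIRST(ε) = {ε}
FIRST(S) = {d, ε}


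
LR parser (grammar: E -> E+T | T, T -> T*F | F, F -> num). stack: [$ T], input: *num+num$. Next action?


shift '*' to continue T -> T*F
Action: shift


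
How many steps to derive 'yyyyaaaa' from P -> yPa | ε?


Derivation: P => yPa => yyPaa => yyyPaaa => yyyyPaaaa => yyyyaaaa
Steps: 5


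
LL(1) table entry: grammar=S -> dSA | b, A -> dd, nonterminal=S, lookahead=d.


For [S, d]: 'd' ∈ FIRST(dSA)
Entry: S -> dSA


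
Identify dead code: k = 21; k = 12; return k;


first assignment to k is overwritten before any read
Dead: 'k = 21'


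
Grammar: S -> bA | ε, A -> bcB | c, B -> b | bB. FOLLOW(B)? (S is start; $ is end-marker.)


$ ∈ FOLLOW(S). For each A -> αBβ: add FIRST(β)\{ε} to FOLLOW(B); if β nullable, add FOLLOW(A).
FOLLOW(B) = {$}


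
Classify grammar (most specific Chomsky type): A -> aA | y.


Right-linear: every RHS is a terminal or a terminal followed by one nonterminal
Classification: Type 3 (Regular)


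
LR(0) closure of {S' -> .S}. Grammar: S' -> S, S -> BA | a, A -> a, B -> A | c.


Start: S' -> .S
For each item with dot before a nonterminal B, add B -> .γ for every B-production
Closure: [S' -> .S, S -> .BA, S -> .a, B -> .A, B -> .c, A -> .a]


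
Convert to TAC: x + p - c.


Break into single-operator statements:
t1 = x + p
t2 = t1 - c


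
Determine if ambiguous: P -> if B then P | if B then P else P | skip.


dangling else: 'if B then if B then skip else skip' parses two ways
Ambiguous


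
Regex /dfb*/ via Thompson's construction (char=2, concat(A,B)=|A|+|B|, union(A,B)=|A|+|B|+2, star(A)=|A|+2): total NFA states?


Syntax tree has 3 char leaf(s), 0 union(s), 1 star(s)
chars contribute 3×2 = 6; each union adds +2; each star adds +2
Total: 6 + 0 + 2 = 8 states


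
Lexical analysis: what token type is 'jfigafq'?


Pattern: letter/underscore followed by alphanumerics, not a keyword
Type: IDENTIFIER


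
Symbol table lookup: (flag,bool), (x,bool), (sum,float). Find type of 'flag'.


Lookup 'flag' → type bool


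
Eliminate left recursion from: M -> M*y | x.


Left-recursive alternatives: M*y; non-recursive: x
Introduce M': M -> xM', M' -> *yM' | ε


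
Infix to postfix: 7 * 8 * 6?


Left to right (same or higher precedence on left)
Postfix: 7 8 * 6 *


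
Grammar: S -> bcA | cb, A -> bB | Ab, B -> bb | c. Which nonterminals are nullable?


A nonterminal is nullable iff some alternative derives ε (directly, or every symbol in it is nullable)
Nullable: {}


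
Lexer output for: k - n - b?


Scan left to right, longest-match per lexeme
Tokens: ID(k), OP(-), ID(n), OP(-), ID(b)


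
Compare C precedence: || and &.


'&' is bitwise AND (level 5); '||' is logical OR (level 1)
Higher level binds tighter
'&' has higher precedence than '||'


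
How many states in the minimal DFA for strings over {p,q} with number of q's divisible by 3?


Track (count of q) mod 3: states 0..2, accept at 0
Minimal DFA: 3 states


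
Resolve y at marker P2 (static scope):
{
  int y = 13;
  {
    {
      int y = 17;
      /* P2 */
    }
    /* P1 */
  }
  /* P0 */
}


y declared in the same block as P2
y = 17


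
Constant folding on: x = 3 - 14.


3 - 14 = -11 at compile time
Optimized: x = -11


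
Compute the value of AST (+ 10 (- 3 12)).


Evaluate inner: (- 3 12) = -9
Evaluate root: (+ 10 -9) = 1
Result: 1


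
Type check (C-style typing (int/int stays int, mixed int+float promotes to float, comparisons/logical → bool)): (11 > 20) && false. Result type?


Operand types: bool && bool
Rule: logical operators take bool operands and yield bool
Result type: bool


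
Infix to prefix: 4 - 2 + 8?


left-to-right (same/higher precedence on left): tree is (+ (- 4 2) 8)
Prefix: + - 4 2 8


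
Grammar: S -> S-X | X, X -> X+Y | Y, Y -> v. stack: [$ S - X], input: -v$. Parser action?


handle 'S-X' on top; lookahead ∈ FOLLOW(S) = {-, $}
Action: reduce (S -> S-X)


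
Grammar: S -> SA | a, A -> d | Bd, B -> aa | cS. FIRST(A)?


Per alternative of A: FIRST(d) = {d}; FIRST(Bd) = {a, c}
FIRST(A) = {a, c, d}


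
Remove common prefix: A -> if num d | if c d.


Common prefix: 'if'
Factored: A -> if A', A' -> num d | c d


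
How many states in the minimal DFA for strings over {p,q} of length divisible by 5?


Track length mod 5: states 0..4, accept at 0
Minimal DFA: 5 states


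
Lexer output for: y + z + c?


Scan left to right, longest-match per lexeme
Tokens: ID(y), OP(+), ID(z), OP(+), ID(c)


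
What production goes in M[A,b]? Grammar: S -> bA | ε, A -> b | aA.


For [A, b]: 'b' ∈ FIRST(b)
Entry: A -> b


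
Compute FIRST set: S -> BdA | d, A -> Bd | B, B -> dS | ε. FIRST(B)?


Per alternative of B: FIRST(dS) = {d}; FIRST(ε) = {ε}
FIRST(B) = {d, ε}


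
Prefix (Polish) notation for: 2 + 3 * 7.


'*' binds tighter: tree is (+ 2 (* 3 7))
Prefix: + 2 * 3 7


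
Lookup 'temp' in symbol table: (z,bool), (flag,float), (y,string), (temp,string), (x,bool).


Lookup 'temp' → type string


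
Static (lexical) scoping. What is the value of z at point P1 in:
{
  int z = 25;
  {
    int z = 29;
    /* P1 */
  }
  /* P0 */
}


z declared in the same block as P1
z = 29


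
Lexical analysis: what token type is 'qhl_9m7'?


Pattern: letter/underscore followed by alphanumerics, not a keyword
Type: IDENTIFIER


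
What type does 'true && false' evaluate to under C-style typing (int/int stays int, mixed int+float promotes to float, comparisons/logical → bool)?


Operand types: bool && bool
Rule: logical operators take bool operands and yield bool
Result type: bool


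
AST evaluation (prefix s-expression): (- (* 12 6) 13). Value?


Evaluate inner: (* 12 6) = 72
Evaluate root: (- 72 13) = 59
Result: 59


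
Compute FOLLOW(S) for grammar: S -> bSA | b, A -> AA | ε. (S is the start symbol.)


$ ∈ FOLLOW(S). For each A -> αBβ: add FIRST(β)\{ε} to FOLLOW(B); if β nullable, add FOLLOW(A).
FOLLOW(S) = {$}


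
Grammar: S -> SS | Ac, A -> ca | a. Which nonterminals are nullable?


A nonterminal is nullable iff some alternative derives ε (directly, or every symbol in it is nullable)
Nullable: {}


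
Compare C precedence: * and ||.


'*' is multiplicative (level 10); '||' is logical OR (level 1)
Higher level binds tighter
'*' has higher precedence than '||'


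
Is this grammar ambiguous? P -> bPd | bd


balanced b^n…d^n: each string has a unique parse
Unambiguous


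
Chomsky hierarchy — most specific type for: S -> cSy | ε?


Single nonterminal LHS, but c^n y^n is not regular
Classification: Type 2 (Context-Free)


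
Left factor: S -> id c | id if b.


Common prefix: 'id'
Factored: S -> id S', S' -> c | if b


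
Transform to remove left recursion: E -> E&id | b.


Left-recursive alternatives: E&id; non-recursive: b
Introduce E': E -> bE', E' -> &idE' | ε


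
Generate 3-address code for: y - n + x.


Break into single-operator statements:
t1 = y - n
t2 = t1 + x


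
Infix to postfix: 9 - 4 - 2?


Left to right (same or higher precedence on left)
Postfix: 9 4 - 2 -


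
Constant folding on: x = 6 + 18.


6 + 18 = 24 at compile time
Optimized: x = 24


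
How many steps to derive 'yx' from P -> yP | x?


Derivation: P => yP => yx
Steps: 2


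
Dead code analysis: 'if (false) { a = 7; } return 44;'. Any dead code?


condition is constant false, so the whole block is unreachable
Dead: 'if (false) { a = 7; }'


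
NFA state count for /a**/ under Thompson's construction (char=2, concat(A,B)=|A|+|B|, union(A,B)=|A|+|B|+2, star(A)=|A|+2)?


Syntax tree has 1 char leaf(s), 0 union(s), 2 star(s)
chars contribute 1×2 = 2; each union adds +2; each star adds +2
Total: 2 + 0 + 4 = 6 states


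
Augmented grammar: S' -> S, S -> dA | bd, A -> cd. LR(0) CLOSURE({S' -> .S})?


Start: S' -> .S
For each item with dot before a nonterminal B, add B -> .γ for every B-production
Closure: [S' -> .S, S -> .dA, S -> .bd]


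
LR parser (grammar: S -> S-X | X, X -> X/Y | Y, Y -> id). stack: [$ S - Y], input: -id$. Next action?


'Y' (not preceded by X/) is the handle for X -> Y
Action: reduce (X -> Y)


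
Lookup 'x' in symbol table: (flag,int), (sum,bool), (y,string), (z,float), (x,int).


Lookup 'x' → type int


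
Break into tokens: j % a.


Scan left to right, longest-match per lexeme
Tokens: ID(j), OP(%), ID(a)


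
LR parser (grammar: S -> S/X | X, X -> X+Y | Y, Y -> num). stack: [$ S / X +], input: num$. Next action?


no handle; shift 'num'
Action: shift


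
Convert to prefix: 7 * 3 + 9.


left-to-right (same/higher precedence on left): tree is (+ (* 7 3) 9)
Prefix: + * 7 3 9


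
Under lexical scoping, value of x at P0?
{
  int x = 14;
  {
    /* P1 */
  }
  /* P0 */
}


x declared in the same block as P0
x = 14


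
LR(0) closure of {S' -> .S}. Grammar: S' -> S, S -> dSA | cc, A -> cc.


Start: S' -> .S
For each item with dot before a nonterminal B, add B -> .γ for every B-production
Closure: [S' -> .S, S -> .dSA, S -> .cc]


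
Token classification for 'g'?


Pattern: letter/underscore followed by alphanumerics, not a keyword
Type: IDENTIFIER


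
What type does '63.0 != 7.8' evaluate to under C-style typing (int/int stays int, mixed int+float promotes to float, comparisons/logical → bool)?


Operand types: float != float
Rule: comparison yields bool
Result type: bool


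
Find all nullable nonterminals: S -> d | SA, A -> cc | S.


A nonterminal is nullable iff some alternative derives ε (directly, or every symbol in it is nullable)
Nullable: {}


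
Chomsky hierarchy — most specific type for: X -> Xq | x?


Left-linear: every RHS is a terminal or one nonterminal followed by a terminal
Classification: Type 3 (Regular)


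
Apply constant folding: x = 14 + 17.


14 + 17 = 31 at compile time
Optimized: x = 31


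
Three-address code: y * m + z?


Break into single-operator statements:
t1 = y * m
t2 = t1 + z


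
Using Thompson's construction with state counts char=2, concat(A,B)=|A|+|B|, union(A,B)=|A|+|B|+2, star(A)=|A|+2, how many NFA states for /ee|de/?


Syntax tree has 4 char leaf(s), 1 union(s), 0 star(s)
chars contribute 4×2 = 8; each union adds +2; each star adds +2
Total: 8 + 2 + 0 = 10 states


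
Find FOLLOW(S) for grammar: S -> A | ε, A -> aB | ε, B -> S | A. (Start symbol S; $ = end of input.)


$ ∈ FOLLOW(S). For each A -> αBβ: add FIRST(β)\{ε} to FOLLOW(B); if β nullable, add FOLLOW(A).
FOLLOW(S) = {$}
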